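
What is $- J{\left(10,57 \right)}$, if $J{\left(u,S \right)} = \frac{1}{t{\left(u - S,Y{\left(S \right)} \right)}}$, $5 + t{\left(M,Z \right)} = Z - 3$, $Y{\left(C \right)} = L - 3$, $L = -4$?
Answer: $\frac{1}{15} \approx 0.066667$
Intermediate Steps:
$Y{\left(C \right)} = -7$ ($Y{\left(C \right)} = -4 - 3 = -7$)
$t{\left(M,Z \right)} = -8 + Z$ ($t{\left(M,Z \right)} = -5 + \left(Z - 3\right) = -5 + \left(-3 + Z\right) = -8 + Z$)
$J{\left(u,S \right)} = - \frac{1}{15}$ ($J{\left(u,S \right)} = \frac{1}{-8 - 7} = \frac{1}{-15} = - \frac{1}{15}$)
$- J{\left(10,57 \right)} = \left(-1\right) \left(- \frac{1}{15}\right) = \frac{1}{15}$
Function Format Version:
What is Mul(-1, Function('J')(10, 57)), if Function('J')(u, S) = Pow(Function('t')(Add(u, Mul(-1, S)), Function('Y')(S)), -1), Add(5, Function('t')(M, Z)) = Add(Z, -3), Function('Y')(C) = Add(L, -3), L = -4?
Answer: Rational(1, 15) ≈ 0.066667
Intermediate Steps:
Function('Y')(C) = -7 (Function('Y')(C) = Add(-4, -3) = -7)
Function('t')(M, Z) = Add(-8, Z) (Function('t')(M, Z) = Add(-5, Add(Z, -3)) = Add(-5, Add(-3, Z)) = Add(-8, Z))
Function('J')(u, S) = Rational(-1, 15) (Function('J')(u, S) = Pow(Add(-8, -7), -1) = Pow(-15, -1) = Rational(-1, 15))
Mul(-1, Function('J')(10, 57)) = Mul(-1, Rational(-1, 15)) = Rational(1, 15)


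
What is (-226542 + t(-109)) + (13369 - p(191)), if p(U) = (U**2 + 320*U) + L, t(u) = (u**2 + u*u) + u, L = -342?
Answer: -286779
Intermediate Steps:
t(u) = u + 2*u**2 (t(u) = (u**2 + u**2) + u = 2*u**2 + u = u + 2*u**2)
p(U) = -342 + U**2 + 320*U (p(U) = (U**2 + 320*U) - 342 = -342 + U**2 + 320*U)
(-226542 + t(-109)) + (13369 - p(191)) = (-226542 - 109*(1 + 2*(-109))) + (13369 - (-342 + 191**2 + 320*191)) = (-226542 - 109*(1 - 218)) + (13369 - (-342 + 36481 + 61120)) = (-226542 - 109*(-217)) + (13369 - 1*97259) = (-226542 + 23653) + (13369 - 97259) = -202889 - 83890 = -286779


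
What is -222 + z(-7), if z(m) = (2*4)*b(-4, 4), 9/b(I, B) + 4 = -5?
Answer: -230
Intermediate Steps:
b(I, B) = -1 (b(I, B) = 9/(-4 - 5) = 9/(-9) = 9*(-⅑) = -1)
z(m) = -8 (z(m) = (2*4)*(-1) = 8*(-1) = -8)
-222 + z(-7) = -222 - 8 = -230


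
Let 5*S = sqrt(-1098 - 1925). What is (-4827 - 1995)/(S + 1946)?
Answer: -36876700/10519547 + 3790*I*sqrt(3023)/10519547 ≈ -3.5055 + 0.019809*I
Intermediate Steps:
S = I*sqrt(3023)/5 (S = sqrt(-1098 - 1925)/5 = sqrt(-3023)/5 = (I*sqrt(3023))/5 = I*sqrt(3023)/5 ≈ 10.996*I)
(-4827 - 1995)/(S + 1946) = (-4827 - 1995)/(I*sqrt(3023)/5 + 1946) = -6822/(1946 + I*sqrt(3023)/5)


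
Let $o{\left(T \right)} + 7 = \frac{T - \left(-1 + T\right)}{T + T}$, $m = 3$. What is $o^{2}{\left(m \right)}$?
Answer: $\frac{1681}{36} \approx 46.694$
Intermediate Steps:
$o{\left(T \right)} = -7 + \frac{1}{2 T}$ ($o{\left(T \right)} = -7 + \frac{T - \left(-1 + T\right)}{T + T} = -7 + 1 \frac{1}{2 T} = -7 + \frac{1}{2 T}$)
$o^{2}{\left(m \right)} = \left(-7 + \frac{1}{2 \cdot 3}\right)^{2} = \left(-7 + \frac{1}{2} \cdot \frac{1}{3}\right)^{2} = \left(-7 + \frac{1}{6}\right)^{2} = \left(- \frac{41}{6}\right)^{2} = \frac{1681}{36}$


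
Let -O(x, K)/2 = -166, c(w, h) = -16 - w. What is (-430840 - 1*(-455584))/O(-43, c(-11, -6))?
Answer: 6186/83 ≈ 74.530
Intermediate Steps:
O(x, K) = 332 (O(x, K) = -2*(-166) = 332)
(-430840 - 1*(-455584))/O(-43, c(-11, -6)) = (-430840 - 1*(-455584))/332 = (-430840 + 455584)*(1/332) = 24744*(1/332) = 6186/83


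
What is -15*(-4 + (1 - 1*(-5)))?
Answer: -30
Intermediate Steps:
-15*(-4 + (1 - 1*(-5))) = -15*(-4 + (1 + 5)) = -15*(-4 + 6) = -15*2 = -30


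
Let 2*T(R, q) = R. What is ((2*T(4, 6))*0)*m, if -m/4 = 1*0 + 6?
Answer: 0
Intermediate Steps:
T(R, q) = R/2
m = -24 (m = -4*(1*0 + 6) = -4*(0 + 6) = -4*6 = -24)
((2*T(4, 6))*0)*m = ((2*((1/2)*4))*0)*(-24) = ((2*2)*0)*(-24) = (4*0)*(-24) = 0*(-24) = 0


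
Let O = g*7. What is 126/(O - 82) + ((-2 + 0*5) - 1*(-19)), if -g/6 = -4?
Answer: 794/43 ≈ 18.465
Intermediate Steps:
g = 24 (g = -6*(-4) = 24)
O = 168 (O = 24*7 = 168)
126/(O - 82) + ((-2 + 0*5) - 1*(-19)) = 126/(168 - 82) + ((-2 + 0*5) - 1*(-19)) = 126/86 + ((-2 + 0) + 19) = 126*(1/86) + (-2 + 19) = 63/43 + 17 = 794/43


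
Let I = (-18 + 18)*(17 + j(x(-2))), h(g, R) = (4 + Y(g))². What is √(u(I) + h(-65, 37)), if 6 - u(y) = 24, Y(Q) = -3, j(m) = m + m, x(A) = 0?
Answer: I*√17 ≈ 4.1231*I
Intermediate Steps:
j(m) = 2*m
h(g, R) = 1 (h(g, R) = (4 - 3)² = 1² = 1)
I = 0 (I = (-18 + 18)*(17 + 2*0) = 0*(17 + 0) = 0*17 = 0)
u(y) = -18 (u(y) = 6 - 1*24 = 6 - 24 = -18)
√(u(I) + h(-65, 37)) = √(-18 + 1) = √(-17) = I*√17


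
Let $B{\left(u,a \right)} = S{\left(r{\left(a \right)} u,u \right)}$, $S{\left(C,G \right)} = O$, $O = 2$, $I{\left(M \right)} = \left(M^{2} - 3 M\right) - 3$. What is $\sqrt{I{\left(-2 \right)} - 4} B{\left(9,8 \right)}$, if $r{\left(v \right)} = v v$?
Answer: $2 \sqrt{3} \approx 3.4641$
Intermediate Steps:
$I{\left(M \right)} = -3 + M^{2} - 3 M$
$r{\left(v \right)} = v^{2}$
$S{\left(C,G \right)} = 2$
$B{\left(u,a \right)} = 2$
$\sqrt{I{\left(-2 \right)} - 4} B{\left(9,8 \right)} = \sqrt{\left(-3 + \left(-2\right)^{2} - -6\right) - 4} \cdot 2 = \sqrt{\left(-3 + 4 + 6\right) - 4} \cdot 2 = \sqrt{7 - 4} \cdot 2 = \sqrt{3} \cdot 2 = 2 \sqrt{3}$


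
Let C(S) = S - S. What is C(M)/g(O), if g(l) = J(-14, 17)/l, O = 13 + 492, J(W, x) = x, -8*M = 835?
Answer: 0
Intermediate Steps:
M = -835/8 (M = -⅛*835 = -835/8 ≈ -104.38)
C(S) = 0
O = 505
g(l) = 17/l
C(M)/g(O) = 0/((17/505)) = 0/((17*(1/505))) = 0/(17/505) = 0*(505/17) = 0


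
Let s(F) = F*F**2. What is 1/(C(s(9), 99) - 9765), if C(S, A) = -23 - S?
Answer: -1/10517 ≈ -9.5084e-5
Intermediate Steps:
s(F) = F**3
1/(C(s(9), 99) - 9765) = 1/((-23 - 1*9**3) - 9765) = 1/((-23 - 1*729) - 9765) = 1/((-23 - 729) - 9765) = 1/(-752 - 9765) = 1/(-10517) = -1/10517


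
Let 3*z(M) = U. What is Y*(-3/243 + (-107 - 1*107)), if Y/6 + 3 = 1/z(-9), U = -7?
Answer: 277360/63 ≈ 4402.5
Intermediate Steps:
z(M) = -7/3 (z(M) = (⅓)*(-7) = -7/3)
Y = -144/7 (Y = -18 + 6/(-7/3) = -18 + 6*(-3/7) = -18 - 18/7 = -144/7 ≈ -20.571)
Y*(-3/243 + (-107 - 1*107)) = -144*(-3/243 + (-107 - 1*107))/7 = -144*(-3*1/243 + (-107 - 107))/7 = -144*(-1/81 - 214)/7 = -144/7*(-17335/81) = 277360/63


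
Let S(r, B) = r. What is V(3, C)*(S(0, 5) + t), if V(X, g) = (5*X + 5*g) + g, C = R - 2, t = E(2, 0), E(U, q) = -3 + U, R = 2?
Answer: -15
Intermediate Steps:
t = -1 (t = -3 + 2 = -1)
C = 0 (C = 2 - 2 = 0)
V(X, g) = 5*X + 6*g
V(3, C)*(S(0, 5) + t) = (5*3 + 6*0)*(0 - 1) = (15 + 0)*(-1) = 15*(-1) = -15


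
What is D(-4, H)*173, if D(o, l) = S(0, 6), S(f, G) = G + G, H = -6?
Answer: 2076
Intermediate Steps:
S(f, G) = 2*G
D(o, l) = 12 (D(o, l) = 2*6 = 12)
D(-4, H)*173 = 12*173 = 2076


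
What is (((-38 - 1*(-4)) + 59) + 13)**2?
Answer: 1444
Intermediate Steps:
(((-38 - 1*(-4)) + 59) + 13)**2 = (((-38 + 4) + 59) + 13)**2 = ((-34 + 59) + 13)**2 = (25 + 13)**2 = 38**2 = 1444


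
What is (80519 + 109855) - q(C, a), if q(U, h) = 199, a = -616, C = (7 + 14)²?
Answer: 190175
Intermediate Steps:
C = 441 (C = 21² = 441)
(80519 + 109855) - q(C, a) = (80519 + 109855) - 1*199 = 190374 - 199 = 190175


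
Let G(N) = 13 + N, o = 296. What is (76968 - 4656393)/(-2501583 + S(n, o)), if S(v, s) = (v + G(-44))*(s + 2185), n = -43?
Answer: 508825/298353 ≈ 1.7054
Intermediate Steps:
S(v, s) = (-31 + v)*(2185 + s) (S(v, s) = (v + (13 - 44))*(s + 2185) = (v - 31)*(2185 + s) = (-31 + v)*(2185 + s))
(76968 - 4656393)/(-2501583 + S(n, o)) = (76968 - 4656393)/(-2501583 + (-67735 - 31*296 + 2185*(-43) + 296*(-43))) = -4579425/(-2501583 + (-67735 - 9176 - 93955 - 12728)) = -4579425/(-2501583 - 183594) = -4579425/(-2685177) = -4579425*(-1/2685177) = 508825/298353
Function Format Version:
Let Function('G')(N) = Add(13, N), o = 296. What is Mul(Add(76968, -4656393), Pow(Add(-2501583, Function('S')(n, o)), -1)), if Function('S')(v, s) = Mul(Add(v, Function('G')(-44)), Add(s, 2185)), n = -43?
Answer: Rational(508825, 298353) ≈ 1.7054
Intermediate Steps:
Function('S')(v, s) = Mul(Add(-31, v), Add(2185, s)) (Function('S')(v, s) = Mul(Add(v, Add(13, -44)), Add(s, 2185)) = Mul(Add(v, -31), Add(2185, s)) = Mul(Add(-31, v), Add(2185, s)))
Mul(Add(76968, -4656393), Pow(Add(-2501583, Function('S')(n, o)), -1)) = Mul(Add(76968, -4656393), Pow(Add(-2501583, Add(-67735, Mul(-31, 296), Mul(2185, -43), Mul(296, -43))), -1)) = Mul(-4579425, Pow(Add(-2501583, Add(-67735, -9176, -93955, -12728)), -1)) = Mul(-4579425, Pow(Add(-2501583, -183594), -1)) = Mul(-4579425, Pow(-2685177, -1)) = Mul(-4579425, Rational(-1, 2685177)) = Rational(508825, 298353)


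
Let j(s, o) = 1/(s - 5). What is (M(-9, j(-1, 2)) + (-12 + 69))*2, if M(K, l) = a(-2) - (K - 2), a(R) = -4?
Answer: 128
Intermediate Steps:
j(s, o) = 1/(-5 + s)
M(K, l) = -2 - K (M(K, l) = -4 - (K - 2) = -4 - (-2 + K) = -4 + (2 - K) = -2 - K)
(M(-9, j(-1, 2)) + (-12 + 69))*2 = ((-2 - 1*(-9)) + (-12 + 69))*2 = ((-2 + 9) + 57)*2 = (7 + 57)*2 = 64*2 = 128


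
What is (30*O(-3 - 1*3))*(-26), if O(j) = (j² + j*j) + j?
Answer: -51480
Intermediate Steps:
O(j) = j + 2*j² (O(j) = (j² + j²) + j = 2*j² + j = j + 2*j²)
(30*O(-3 - 1*3))*(-26) = (30*((-3 - 1*3)*(1 + 2*(-3 - 1*3))))*(-26) = (30*((-3 - 3)*(1 + 2*(-3 - 3))))*(-26) = (30*(-6*(1 + 2*(-6))))*(-26) = (30*(-6*(1 - 12)))*(-26) = (30*(-6*(-11)))*(-26) = (30*66)*(-26) = 1980*(-26) = -51480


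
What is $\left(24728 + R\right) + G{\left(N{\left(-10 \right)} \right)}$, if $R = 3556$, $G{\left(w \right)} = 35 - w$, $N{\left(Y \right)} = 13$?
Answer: $28306$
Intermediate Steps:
$\left(24728 + R\right) + G{\left(N{\left(-10 \right)} \right)} = \left(24728 + 3556\right) + \left(35 - 13\right) = 28284 + \left(35 - 13\right) = 28284 + 22 = 28306$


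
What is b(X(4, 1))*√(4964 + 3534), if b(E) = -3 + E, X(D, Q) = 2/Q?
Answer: -√8498 ≈ -92.185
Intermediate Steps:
b(X(4, 1))*√(4964 + 3534) = (-3 + 2/1)*√(4964 + 3534) = (-3 + 2*1)*√8498 = (-3 + 2)*√8498 = -√8498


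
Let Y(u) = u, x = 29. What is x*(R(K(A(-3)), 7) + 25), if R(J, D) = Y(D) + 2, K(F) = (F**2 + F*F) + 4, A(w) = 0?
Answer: 986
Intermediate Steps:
K(F) = 4 + 2*F**2 (K(F) = (F**2 + F**2) + 4 = 2*F**2 + 4 = 4 + 2*F**2)
R(J, D) = 2 + D (R(J, D) = D + 2 = 2 + D)
x*(R(K(A(-3)), 7) + 25) = 29*((2 + 7) + 25) = 29*(9 + 25) = 29*34 = 986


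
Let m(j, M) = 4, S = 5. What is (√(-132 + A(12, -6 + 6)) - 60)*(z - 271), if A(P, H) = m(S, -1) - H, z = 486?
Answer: -12900 + 1720*I*√2 ≈ -12900.0 + 2432.4*I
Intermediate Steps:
A(P, H) = 4 - H
(√(-132 + A(12, -6 + 6)) - 60)*(z - 271) = (√(-132 + (4 - (-6 + 6))) - 60)*(486 - 271) = (√(-132 + (4 - 1*0)) - 60)*215 = (√(-132 + (4 + 0)) - 60)*215 = (√(-132 + 4) - 60)*215 = (√(-128) - 60)*215 = (8*I*√2 - 60)*215 = (-60 + 8*I*√2)*215 = -12900 + 1720*I*√2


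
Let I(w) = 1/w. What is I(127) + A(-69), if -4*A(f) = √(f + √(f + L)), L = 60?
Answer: 1/127 - √(-69 + 3*I)/4 ≈ -0.03726 - 2.0771*I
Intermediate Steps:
A(f) = -√(f + √(60 + f))/4 (A(f) = -√(f + √(f + 60))/4 = -√(f + √(60 + f))/4)
I(127) + A(-69) = 1/127 - √(-69 + √(60 - 69))/4 = 1/127 - √(-69 + √(-9))/4 = 1/127 - √(-69 + 3*I)/4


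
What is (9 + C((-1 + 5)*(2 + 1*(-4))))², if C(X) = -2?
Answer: 49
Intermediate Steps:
(9 + C((-1 + 5)*(2 + 1*(-4))))² = (9 - 2)² = 7² = 49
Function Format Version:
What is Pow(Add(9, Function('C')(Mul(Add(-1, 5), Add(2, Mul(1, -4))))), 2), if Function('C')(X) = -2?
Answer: 49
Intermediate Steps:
Pow(Add(9, Function('C')(Mul(Add(-1, 5), Add(2, Mul(1, -4))))), 2) = Pow(Add(9, -2), 2) = Pow(7, 2) = 49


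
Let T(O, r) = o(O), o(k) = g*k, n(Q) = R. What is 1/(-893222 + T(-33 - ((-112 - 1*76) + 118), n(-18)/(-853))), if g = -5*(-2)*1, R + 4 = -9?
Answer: -1/892852 ≈ -1.1200e-6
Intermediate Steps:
R = -13 (R = -4 - 9 = -13)
n(Q) = -13
g = 10 (g = 10*1 = 10)
o(k) = 10*k
T(O, r) = 10*O
1/(-893222 + T(-33 - ((-112 - 1*76) + 118), n(-18)/(-853))) = 1/(-893222 + 10*(-33 - ((-112 - 1*76) + 118))) = 1/(-893222 + 10*(-33 - ((-112 - 76) + 118))) = 1/(-893222 + 10*(-33 - (-188 + 118))) = 1/(-893222 + 10*(-33 - 1*(-70))) = 1/(-893222 + 10*(-33 + 70)) = 1/(-893222 + 10*37) = 1/(-893222 + 370) = 1/(-892852) = -1/892852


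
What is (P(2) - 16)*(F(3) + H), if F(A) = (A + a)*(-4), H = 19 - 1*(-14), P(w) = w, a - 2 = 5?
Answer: 98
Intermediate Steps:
a = 7 (a = 2 + 5 = 7)
H = 33 (H = 19 + 14 = 33)
F(A) = -28 - 4*A (F(A) = (A + 7)*(-4) = (7 + A)*(-4) = -28 - 4*A)
(P(2) - 16)*(F(3) + H) = (2 - 16)*((-28 - 4*3) + 33) = -14*((-28 - 12) + 33) = -14*(-40 + 33) = -14*(-7) = 98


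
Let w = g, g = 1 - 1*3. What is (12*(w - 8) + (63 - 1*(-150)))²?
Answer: 8649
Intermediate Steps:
g = -2 (g = 1 - 3 = -2)
w = -2
(12*(w - 8) + (63 - 1*(-150)))² = (12*(-2 - 8) + (63 - 1*(-150)))² = (12*(-10) + (63 + 150))² = (-120 + 213)² = 93² = 8649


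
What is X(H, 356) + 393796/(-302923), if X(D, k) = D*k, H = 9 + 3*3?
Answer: 1940736788/302923 ≈ 6406.7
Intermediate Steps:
H = 18 (H = 9 + 9 = 18)
X(H, 356) + 393796/(-302923) = 18*356 + 393796/(-302923) = 6408 + 393796*(-1/302923) = 6408 - 393796/302923 = 1940736788/302923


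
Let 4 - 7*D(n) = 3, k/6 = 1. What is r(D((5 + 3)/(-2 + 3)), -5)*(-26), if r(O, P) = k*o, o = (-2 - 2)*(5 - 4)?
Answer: 624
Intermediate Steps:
k = 6 (k = 6*1 = 6)
o = -4 (o = -4*1 = -4)
D(n) = 1/7 (D(n) = 4/7 - 1/7*3 = 4/7 - 3/7 = 1/7)
r(O, P) = -24 (r(O, P) = 6*(-4) = -24)
r(D((5 + 3)/(-2 + 3)), -5)*(-26) = -24*(-26) = 624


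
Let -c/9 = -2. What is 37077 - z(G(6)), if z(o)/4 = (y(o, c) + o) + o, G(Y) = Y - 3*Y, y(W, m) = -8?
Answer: 37205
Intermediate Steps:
c = 18 (c = -9*(-2) = 18)
G(Y) = -2*Y
z(o) = -32 + 8*o (z(o) = 4*((-8 + o) + o) = 4*(-8 + 2*o) = -32 + 8*o)
37077 - z(G(6)) = 37077 - (-32 + 8*(-2*6)) = 37077 - (-32 + 8*(-12)) = 37077 - (-32 - 96) = 37077 - 1*(-128) = 37077 + 128 = 37205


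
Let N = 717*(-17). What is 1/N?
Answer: -1/12189 ≈ -8.2041e-5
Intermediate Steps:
N = -12189
1/N = 1/(-12189) = -1/12189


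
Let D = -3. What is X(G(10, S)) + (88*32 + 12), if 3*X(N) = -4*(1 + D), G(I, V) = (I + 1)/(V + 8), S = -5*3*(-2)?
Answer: 8492/3 ≈ 2830.7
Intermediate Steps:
S = 30 (S = -15*(-2) = 30)
G(I, V) = (1 + I)/(8 + V)
X(N) = 8/3 (X(N) = (-4*(1 - 3))/3 = (-4*(-2))/3 = (⅓)*8 = 8/3)
X(G(10, S)) + (88*32 + 12) = 8/3 + (88*32 + 12) = 8/3 + (2816 + 12) = 8/3 + 2828 = 8492/3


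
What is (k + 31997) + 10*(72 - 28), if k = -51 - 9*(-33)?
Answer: 32683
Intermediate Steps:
k = 246 (k = -51 + 297 = 246)
(k + 31997) + 10*(72 - 28) = (246 + 31997) + 10*(72 - 28) = 32243 + 10*44 = 32243 + 440 = 32683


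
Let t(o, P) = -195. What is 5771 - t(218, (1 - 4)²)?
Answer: 5966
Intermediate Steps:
5771 - t(218, (1 - 4)²) = 5771 - 1*(-195) = 5771 + 195 = 5966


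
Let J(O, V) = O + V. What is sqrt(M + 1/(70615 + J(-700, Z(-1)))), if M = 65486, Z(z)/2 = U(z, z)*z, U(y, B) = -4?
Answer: sqrt(6534201005233)/9989 ≈ 255.90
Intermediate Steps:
Z(z) = -8*z (Z(z) = 2*(-4*z) = -8*z)
sqrt(M + 1/(70615 + J(-700, Z(-1)))) = sqrt(65486 + 1/(70615 + (-700 - 8*(-1)))) = sqrt(65486 + 1/(70615 + (-700 + 8))) = sqrt(65486 + 1/(70615 - 692)) = sqrt(65486 + 1/69923) = sqrt(4578977579/69923) = sqrt(6534201005233)/9989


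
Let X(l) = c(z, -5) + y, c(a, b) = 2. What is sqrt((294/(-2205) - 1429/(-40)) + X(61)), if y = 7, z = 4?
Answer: sqrt(160530)/60 ≈ 6.6777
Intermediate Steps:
X(l) = 9 (X(l) = 2 + 7 = 9)
sqrt((294/(-2205) - 1429/(-40)) + X(61)) = sqrt((294/(-2205) - 1429/(-40)) + 9) = sqrt((294*(-1/2205) - 1429*(-1/40)) + 9) = sqrt((-2/15 + 1429/40) + 9) = sqrt(4271/120 + 9) = sqrt(5351/120) = sqrt(160530)/60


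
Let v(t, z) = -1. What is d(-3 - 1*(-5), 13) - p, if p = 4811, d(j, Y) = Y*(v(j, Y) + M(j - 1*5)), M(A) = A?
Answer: -4863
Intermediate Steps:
d(j, Y) = Y*(-6 + j) (d(j, Y) = Y*(-1 + (j - 1*5)) = Y*(-1 + (j - 5)) = Y*(-1 + (-5 + j)) = Y*(-6 + j))
d(-3 - 1*(-5), 13) - p = 13*(-6 + (-3 - 1*(-5))) - 1*4811 = 13*(-6 + (-3 + 5)) - 4811 = 13*(-6 + 2) - 4811 = 13*(-4) - 4811 = -52 - 4811 = -4863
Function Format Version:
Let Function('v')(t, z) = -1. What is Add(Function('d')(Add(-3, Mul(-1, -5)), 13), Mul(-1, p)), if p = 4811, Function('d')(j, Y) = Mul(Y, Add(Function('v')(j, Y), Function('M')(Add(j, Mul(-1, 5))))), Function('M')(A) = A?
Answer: -4863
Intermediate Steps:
Function('d')(j, Y) = Mul(Y, Add(-6, j)) (Function('d')(j, Y) = Mul(Y, Add(-1, Add(j, Mul(-1, 5)))) = Mul(Y, Add(-1, Add(j, -5))) = Mul(Y, Add(-1, Add(-5, j))) = Mul(Y, Add(-6, j)))
Add(Function('d')(Add(-3, Mul(-1, -5)), 13), Mul(-1, p)) = Add(Mul(13, Add(-6, Add(-3, Mul(-1, -5)))), Mul(-1, 4811)) = Add(Mul(13, Add(-6, Add(-3, 5))), -4811) = Add(Mul(13, Add(-6, 2)), -4811) = Add(Mul(13, -4), -4811) = Add(-52, -4811) = -4863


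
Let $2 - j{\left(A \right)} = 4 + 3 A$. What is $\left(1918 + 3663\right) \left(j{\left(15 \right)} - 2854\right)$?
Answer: $-16190481$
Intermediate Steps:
$j{\left(A \right)} = -2 - 3 A$ ($j{\left(A \right)} = 2 - \left(4 + 3 A\right) = -2 - 3 A$)
$\left(1918 + 3663\right) \left(j{\left(15 \right)} - 2854\right) = \left(1918 + 3663\right) \left(\left(-2 - 45\right) - 2854\right) = 5581 \left(\left(-2 - 45\right) - 2854\right) = 5581 \left(-47 - 2854\right) = 5581 \left(-2901\right) = -16190481$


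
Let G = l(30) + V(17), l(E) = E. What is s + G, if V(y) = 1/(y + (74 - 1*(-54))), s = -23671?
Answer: -3427944/145 ≈ -23641.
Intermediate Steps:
V(y) = 1/(128 + y) (V(y) = 1/(y + (74 + 54)) = 1/(y + 128) = 1/(128 + y))
G = 4351/145 (G = 30 + 1/(128 + 17) = 30 + 1/145 = 4351/145 ≈ 30.007)
s + G = -23671 + 4351/145 = -3427944/145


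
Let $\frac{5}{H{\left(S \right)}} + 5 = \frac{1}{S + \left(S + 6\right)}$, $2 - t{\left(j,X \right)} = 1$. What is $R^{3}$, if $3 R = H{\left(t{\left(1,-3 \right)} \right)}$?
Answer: $- \frac{64000}{1601613} \approx -0.03996$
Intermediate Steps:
$t{\left(j,X \right)} = 1$ ($t{\left(j,X \right)} = 2 - 1 = 1$)
$H{\left(S \right)} = \frac{5}{-5 + \frac{1}{6 + 2 S}}$ ($H{\left(S \right)} = \frac{5}{-5 + \frac{1}{S + \left(S + 6\right)}} = \frac{5}{-5 + \frac{1}{S + \left(6 + S\right)}} = \frac{5}{-5 + \frac{1}{6 + 2 S}}$)
$R = - \frac{40}{117}$ ($R = \frac{10 \frac{1}{29 + 10 \cdot 1} \left(-3 - 1\right)}{3} = \frac{10 \frac{1}{29 + 10} \left(-3 - 1\right)}{3} = \frac{10 \cdot \frac{1}{39} \left(-4\right)}{3} = \frac{1}{3} \left(- \frac{40}{39}\right) = - \frac{40}{117} \approx -0.34188$)
$R^{3} = \left(- \frac{40}{117}\right)^{3} = - \frac{64000}{1601613}$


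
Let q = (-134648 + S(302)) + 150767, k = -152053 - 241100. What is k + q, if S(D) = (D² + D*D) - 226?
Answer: -194852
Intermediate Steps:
S(D) = -226 + 2*D² (S(D) = (D² + D²) - 226 = 2*D² - 226 = -226 + 2*D²)
k = -393153
q = 198301 (q = (-134648 + (-226 + 2*302²)) + 150767 = (-134648 + (-226 + 2*91204)) + 150767 = (-134648 + (-226 + 182408)) + 150767 = (-134648 + 182182) + 150767 = 47534 + 150767 = 198301)
k + q = -393153 + 198301 = -194852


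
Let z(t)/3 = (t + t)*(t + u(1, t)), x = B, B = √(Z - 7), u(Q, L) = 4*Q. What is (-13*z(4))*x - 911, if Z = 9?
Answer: -911 - 2496*√2 ≈ -4440.9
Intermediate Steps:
B = √2 (B = √(9 - 7) = √2 ≈ 1.4142)
x = √2 ≈ 1.4142
z(t) = 6*t*(4 + t) (z(t) = 3*((t + t)*(t + 4*1)) = 3*((2*t)*(t + 4)) = 3*((2*t)*(4 + t)) = 3*(2*t*(4 + t)) = 6*t*(4 + t))
(-13*z(4))*x - 911 = (-78*4*(4 + 4))*√2 - 911 = (-78*4*8)*√2 - 911 = (-13*192)*√2 - 911 = -2496*√2 - 911 = -911 - 2496*√2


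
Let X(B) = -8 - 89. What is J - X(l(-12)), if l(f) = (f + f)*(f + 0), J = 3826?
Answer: 3923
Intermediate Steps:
l(f) = 2*f**2 (l(f) = (2*f)*f = 2*f**2)
X(B) = -97
J - X(l(-12)) = 3826 - 1*(-97) = 3826 + 97 = 3923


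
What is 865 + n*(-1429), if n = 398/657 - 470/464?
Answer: 220529071/152424 ≈ 1446.8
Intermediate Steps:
n = -62059/152424 (n = 398*(1/657) - 470*1/464 = 398/657 - 235/232 = -62059/152424 ≈ -0.40715)
865 + n*(-1429) = 865 - 62059/152424*(-1429) = 865 + 88682311/152424 = 220529071/152424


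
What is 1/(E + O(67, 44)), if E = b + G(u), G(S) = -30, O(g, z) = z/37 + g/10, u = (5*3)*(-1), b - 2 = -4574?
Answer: -370/1699821 ≈ -0.00021767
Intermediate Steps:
b = -4572 (b = 2 - 4574 = -4572)
u = -15 (u = 15*(-1) = -15)
O(g, z) = g/10 + z/37 (O(g, z) = z*(1/37) + g*(⅒) = z/37 + g/10 = g/10 + z/37)
E = -4602 (E = -4572 - 30 = -4602)
1/(E + O(67, 44)) = 1/(-4602 + ((⅒)*67 + (1/37)*44)) = 1/(-4602 + (67/10 + 44/37)) = 1/(-4602 + 2919/370) = 1/(-1699821/370) = -370/1699821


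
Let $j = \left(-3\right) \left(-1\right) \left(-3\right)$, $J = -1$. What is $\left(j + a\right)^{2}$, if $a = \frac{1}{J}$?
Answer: $100$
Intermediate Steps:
$j = -9$ ($j = 3 \left(-3\right) = -9$)
$a = -1$ ($a = \frac{1}{-1} = -1$)
$\left(j + a\right)^{2} = \left(-9 - 1\right)^{2} = \left(-10\right)^{2} = 100$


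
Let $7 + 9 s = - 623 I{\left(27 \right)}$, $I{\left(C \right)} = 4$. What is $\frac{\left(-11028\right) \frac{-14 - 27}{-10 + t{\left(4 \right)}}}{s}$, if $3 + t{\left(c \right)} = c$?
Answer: $\frac{150716}{833} \approx 180.93$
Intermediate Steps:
$t{\left(c \right)} = -3 + c$
$s = - \frac{833}{3}$ ($s = - \frac{7}{9} + \frac{\left(-623\right) 4}{9} = - \frac{7}{9} + \frac{1}{9} \left(-2492\right) = - \frac{7}{9} - \frac{2492}{9} = - \frac{833}{3} \approx -277.67$)
$\frac{\left(-11028\right) \frac{-14 - 27}{-10 + t{\left(4 \right)}}}{s} = \frac{\left(-11028\right) \frac{-14 - 27}{-10 + \left(-3 + 4\right)}}{- \frac{833}{3}} = - 11028 \left(- \frac{41}{-10 + 1}\right) \left(- \frac{3}{833}\right) = - 11028 \left(- \frac{41}{-9}\right) \left(- \frac{3}{833}\right) = - 11028 \left(\left(-41\right) \left(- \frac{1}{9}\right)\right) \left(- \frac{3}{833}\right) = \left(-11028\right) \frac{41}{9} \left(- \frac{3}{833}\right) = \left(- \frac{150716}{3}\right) \left(- \frac{3}{833}\right) = \frac{150716}{833}$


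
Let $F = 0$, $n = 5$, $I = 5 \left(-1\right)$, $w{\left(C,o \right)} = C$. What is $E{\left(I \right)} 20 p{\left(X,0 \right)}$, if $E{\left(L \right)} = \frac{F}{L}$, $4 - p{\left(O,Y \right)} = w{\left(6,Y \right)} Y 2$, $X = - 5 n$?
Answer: $0$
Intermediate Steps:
$I = -5$
$X = -25$ ($X = \left(-5\right) 5 = -25$)
$p{\left(O,Y \right)} = 4 - 12 Y$ ($p{\left(O,Y \right)} = 4 - 6 Y 2 = 4 - 12 Y$)
$E{\left(L \right)} = 0$ ($E{\left(L \right)} = \frac{0}{L} = 0$)
$E{\left(I \right)} 20 p{\left(X,0 \right)} = 0 \cdot 20 \left(4 - 0\right) = 0 \left(4 + 0\right) = 0 \cdot 4 = 0$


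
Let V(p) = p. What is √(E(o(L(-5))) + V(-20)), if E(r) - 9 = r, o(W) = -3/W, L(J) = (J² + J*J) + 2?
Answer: 5*I*√299/26 ≈ 3.3253*I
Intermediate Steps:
L(J) = 2 + 2*J² (L(J) = (J² + J²) + 2 = 2*J² + 2 = 2 + 2*J²)
E(r) = 9 + r
√(E(o(L(-5))) + V(-20)) = √((9 - 3/(2 + 2*(-5)²)) - 20) = √((9 - 3/(2 + 2*25)) - 20) = √((9 - 3/(2 + 50)) - 20) = √((9 - 3/52) - 20) = √(465/52 - 20) = √(-575/52) = 5*I*√299/26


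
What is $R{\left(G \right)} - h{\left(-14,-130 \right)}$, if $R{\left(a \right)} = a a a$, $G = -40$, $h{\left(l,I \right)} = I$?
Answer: $-63870$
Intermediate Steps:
$R{\left(a \right)} = a^{3}$ ($R{\left(a \right)} = a^{2} a = a^{3}$)
$R{\left(G \right)} - h{\left(-14,-130 \right)} = \left(-40\right)^{3} - -130 = -64000 + 130 = -63870$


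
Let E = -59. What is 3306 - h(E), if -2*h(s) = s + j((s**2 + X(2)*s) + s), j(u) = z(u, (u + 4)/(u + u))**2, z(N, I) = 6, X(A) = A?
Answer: 6589/2 ≈ 3294.5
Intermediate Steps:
j(u) = 36 (j(u) = 6**2 = 36)
h(s) = -18 - s/2 (h(s) = -(s + 36)/2 = -(36 + s)/2 = -18 - s/2)
3306 - h(E) = 3306 - (-18 - 1/2*(-59)) = 3306 - (-18 + 59/2) = 3306 - 1*23/2 = 3306 - 23/2 = 6589/2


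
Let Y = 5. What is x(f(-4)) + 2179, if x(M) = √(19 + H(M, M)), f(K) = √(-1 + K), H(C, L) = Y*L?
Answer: 2179 + √(19 + 5*I*√5) ≈ 2183.5 + 1.234*I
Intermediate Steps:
H(C, L) = 5*L
x(M) = √(19 + 5*M)
x(f(-4)) + 2179 = √(19 + 5*√(-1 - 4)) + 2179 = √(19 + 5*√(-5)) + 2179 = √(19 + 5*(I*√5)) + 2179 = √(19 + 5*I*√5) + 2179 = 2179 + √(19 + 5*I*√5)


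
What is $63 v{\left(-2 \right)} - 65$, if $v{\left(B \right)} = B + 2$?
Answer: $-65$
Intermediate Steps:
$v{\left(B \right)} = 2 + B$
$63 v{\left(-2 \right)} - 65 = 63 \left(2 - 2\right) - 65 = 63 \cdot 0 - 65 = 0 - 65 = -65$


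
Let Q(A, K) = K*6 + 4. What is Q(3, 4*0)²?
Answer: 16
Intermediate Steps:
Q(A, K) = 4 + 6*K (Q(A, K) = 6*K + 4 = 4 + 6*K)
Q(3, 4*0)² = (4 + 6*(4*0))² = (4 + 6*0)² = (4 + 0)² = 4² = 16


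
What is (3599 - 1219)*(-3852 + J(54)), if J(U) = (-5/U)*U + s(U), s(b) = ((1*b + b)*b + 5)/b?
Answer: -240904790/27 ≈ -8.9224e+6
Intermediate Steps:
s(b) = (5 + 2*b²)/b (s(b) = ((b + b)*b + 5)/b = ((2*b)*b + 5)/b = (2*b² + 5)/b = (5 + 2*b²)/b)
J(U) = -5 + 2*U + 5/U (J(U) = (-5/U)*U + (2*U + 5/U) = -5 + (2*U + 5/U) = -5 + 2*U + 5/U)
(3599 - 1219)*(-3852 + J(54)) = (3599 - 1219)*(-3852 + (-5 + 2*54 + 5/54)) = 2380*(-3852 + (-5 + 108 + 5*(1/54))) = 2380*(-3852 + (-5 + 108 + 5/54)) = 2380*(-3852 + 5567/54) = 2380*(-202441/54) = -240904790/27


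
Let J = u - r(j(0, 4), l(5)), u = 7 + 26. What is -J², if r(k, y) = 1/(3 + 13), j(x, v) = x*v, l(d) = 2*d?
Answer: -277729/256 ≈ -1084.9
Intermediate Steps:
u = 33
j(x, v) = v*x
r(k, y) = 1/16
J = 527/16 (J = 33 - 1*1/16 = 33 - 1/16 = 527/16 ≈ 32.938)
-J² = -(527/16)² = -1*277729/256 = -277729/256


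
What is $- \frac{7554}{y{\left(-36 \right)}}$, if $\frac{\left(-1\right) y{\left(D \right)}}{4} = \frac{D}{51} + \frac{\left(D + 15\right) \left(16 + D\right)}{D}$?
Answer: $- \frac{192627}{1262} \approx -152.64$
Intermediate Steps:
$y{\left(D \right)} = - \frac{4 D}{51} - \frac{4 \left(15 + D\right) \left(16 + D\right)}{D}$ ($y{\left(D \right)} = - 4 \left(\frac{D}{51} + \frac{\left(D + 15\right) \left(16 + D\right)}{D}\right) = - 4 \left(D \frac{1}{51} + \frac{\left(15 + D\right) \left(16 + D\right)}{D}\right) = - 4 \left(\frac{D}{51} + \frac{\left(15 + D\right) \left(16 + D\right)}{D}\right) = - \frac{4 D}{51} - \frac{4 \left(15 + D\right) \left(16 + D\right)}{D}$)
$- \frac{7554}{y{\left(-36 \right)}} = - \frac{7554}{-124 - \frac{960}{-36} - - \frac{2496}{17}} = - \frac{7554}{-124 - - \frac{80}{3} + \frac{2496}{17}} = - \frac{7554}{-124 + \frac{80}{3} + \frac{2496}{17}} = - \frac{7554}{\frac{2524}{51}} = - \frac{7554 \cdot 51}{2524} = \left(-1\right) \frac{192627}{1262} = - \frac{192627}{1262}$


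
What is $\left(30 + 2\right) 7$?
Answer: $224$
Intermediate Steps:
$\left(30 + 2\right) 7 = 32 \cdot 7 = 224$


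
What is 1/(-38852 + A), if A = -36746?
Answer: -1/75598 ≈ -1.3228e-5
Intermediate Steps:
1/(-38852 + A) = 1/(-38852 - 36746) = 1/(-75598) = -1/75598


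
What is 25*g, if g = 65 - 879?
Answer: -20350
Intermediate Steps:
g = -814
25*g = 25*(-814) = -20350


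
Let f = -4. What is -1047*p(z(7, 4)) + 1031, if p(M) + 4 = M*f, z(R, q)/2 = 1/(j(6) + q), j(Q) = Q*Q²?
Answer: 289139/55 ≈ 5257.1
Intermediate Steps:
j(Q) = Q³
z(R, q) = 2/(216 + q) (z(R, q) = 2/(6³ + q) = 2/(216 + q))
p(M) = -4 - 4*M (p(M) = -4 + M*(-4) = -4 - 4*M)
-1047*p(z(7, 4)) + 1031 = -1047*(-4 - 8/(216 + 4)) + 1031 = -1047*(-4 - 8/220) + 1031 = -1047*(-4 - 4*1/110) + 1031 = -1047*(-4 - 2/55) + 1031 = -1047*(-222/55) + 1031 = 232434/55 + 1031 = 289139/55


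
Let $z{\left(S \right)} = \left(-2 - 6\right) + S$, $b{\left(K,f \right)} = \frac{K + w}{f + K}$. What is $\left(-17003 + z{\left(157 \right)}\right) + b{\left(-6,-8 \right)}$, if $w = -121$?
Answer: $- \frac{235829}{14} \approx -16845.0$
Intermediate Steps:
$b{\left(K,f \right)} = \frac{-121 + K}{K + f}$ ($b{\left(K,f \right)} = \frac{K - 121}{f + K} = \frac{-121 + K}{K + f}$)
$z{\left(S \right)} = -8 + S$
$\left(-17003 + z{\left(157 \right)}\right) + b{\left(-6,-8 \right)} = \left(-17003 + \left(-8 + 157\right)\right) + \frac{-121 - 6}{-6 - 8} = \left(-17003 + 149\right) + \frac{1}{-14} \left(-127\right) = -16854 - - \frac{127}{14} = -16854 + \frac{127}{14} = - \frac{235829}{14}$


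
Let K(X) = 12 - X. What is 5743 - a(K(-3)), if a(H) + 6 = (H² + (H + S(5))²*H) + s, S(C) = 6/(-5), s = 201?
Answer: 12332/5 ≈ 2466.4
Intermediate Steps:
S(C) = -6/5 (S(C) = 6*(-⅕) = -6/5)
a(H) = 195 + H² + H*(-6/5 + H)² (a(H) = -6 + ((H² + (H - 6/5)²*H) + 201) = -6 + ((H² + (-6/5 + H)²*H) + 201) = -6 + ((H² + H*(-6/5 + H)²) + 201) = -6 + (201 + H² + H*(-6/5 + H)²) = 195 + H² + H*(-6/5 + H)²)
5743 - a(K(-3)) = 5743 - (195 + (12 - 1*(-3))² + (12 - 1*(-3))*(-6 + 5*(12 - 1*(-3)))²/25) = 5743 - (195 + (12 + 3)² + (12 + 3)*(-6 + 5*(12 + 3))²/25) = 5743 - (195 + 15² + (1/25)*15*(-6 + 5*15)²) = 5743 - (195 + 225 + (1/25)*15*(-6 + 75)²) = 5743 - (195 + 225 + (1/25)*15*69²) = 5743 - (195 + 225 + (1/25)*15*4761) = 5743 - (195 + 225 + 14283/5) = 5743 - 1*16383/5 = 5743 - 16383/5 = 12332/5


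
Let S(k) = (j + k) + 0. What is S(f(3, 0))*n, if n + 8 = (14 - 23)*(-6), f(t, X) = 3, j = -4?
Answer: -46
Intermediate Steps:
n = 46 (n = -8 + (14 - 23)*(-6) = -8 - 9*(-6) = -8 + 54 = 46)
S(k) = -4 + k (S(k) = (-4 + k) + 0 = -4 + k)
S(f(3, 0))*n = (-4 + 3)*46 = -1*46 = -46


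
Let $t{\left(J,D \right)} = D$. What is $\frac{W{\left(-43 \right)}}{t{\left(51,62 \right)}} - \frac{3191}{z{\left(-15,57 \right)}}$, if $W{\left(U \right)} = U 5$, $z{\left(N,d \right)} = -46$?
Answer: $\frac{46988}{713} \approx 65.902$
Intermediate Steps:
$W{\left(U \right)} = 5 U$
$\frac{W{\left(-43 \right)}}{t{\left(51,62 \right)}} - \frac{3191}{z{\left(-15,57 \right)}} = \frac{5 \left(-43\right)}{62} - \frac{3191}{-46} = \left(-215\right) \frac{1}{62} - - \frac{3191}{46} = - \frac{215}{62} + \frac{3191}{46} = \frac{46988}{713}$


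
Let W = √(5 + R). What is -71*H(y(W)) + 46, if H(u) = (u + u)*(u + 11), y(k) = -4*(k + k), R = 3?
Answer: -72658 + 24992*√2 ≈ -37314.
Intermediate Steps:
W = 2*√2 (W = √(5 + 3) = √8 = 2*√2 ≈ 2.8284)
y(k) = -8*k
H(u) = 2*u*(11 + u) (H(u) = (2*u)*(11 + u) = 2*u*(11 + u))
-71*H(y(W)) + 46 = -142*(-16*√2)*(11 - 16*√2) + 46 = -(-2272)*√2*(11 - 16*√2) + 46 = 2272*√2*(11 - 16*√2) + 46 = 46 + 2272*√2*(11 - 16*√2)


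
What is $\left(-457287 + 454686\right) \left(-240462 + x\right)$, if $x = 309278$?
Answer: $-178990416$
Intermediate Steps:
$\left(-457287 + 454686\right) \left(-240462 + x\right) = \left(-457287 + 454686\right) \left(-240462 + 309278\right) = \left(-2601\right) 68816 = -178990416$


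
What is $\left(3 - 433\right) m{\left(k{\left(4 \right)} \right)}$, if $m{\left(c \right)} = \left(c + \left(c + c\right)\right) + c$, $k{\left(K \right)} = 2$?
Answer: $-3440$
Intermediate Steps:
$m{\left(c \right)} = 4 c$ ($m{\left(c \right)} = \left(c + 2 c\right) + c = 3 c + c = 4 c$)
$\left(3 - 433\right) m{\left(k{\left(4 \right)} \right)} = \left(3 - 433\right) 4 \cdot 2 = \left(-430\right) 8 = -3440$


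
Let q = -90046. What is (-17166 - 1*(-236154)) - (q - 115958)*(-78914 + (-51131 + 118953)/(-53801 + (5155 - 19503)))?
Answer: -1107870057746820/68149 ≈ -1.6257e+10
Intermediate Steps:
(-17166 - 1*(-236154)) - (q - 115958)*(-78914 + (-51131 + 118953)/(-53801 + (5155 - 19503))) = (-17166 - 1*(-236154)) - (-90046 - 115958)*(-78914 + (-51131 + 118953)/(-53801 + (5155 - 19503))) = (-17166 + 236154) - (-206004)*(-78914 + 67822/(-53801 - 14348)) = 218988 - (-206004)*(-78914 + 67822/(-68149)) = 218988 - (-206004)*(-78914 + 67822*(-1/68149)) = 218988 - (-206004)*(-78914 - 67822/68149) = 218988 - (-206004)*(-5377978008)/68149 = 218988 - 1*1107884981560032/68149 = 218988 - 1107884981560032/68149 = -1107870057746820/68149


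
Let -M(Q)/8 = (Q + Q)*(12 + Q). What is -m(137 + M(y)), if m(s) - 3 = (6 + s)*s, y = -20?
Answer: -5856394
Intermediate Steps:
M(Q) = -16*Q*(12 + Q) (M(Q) = -8*(Q + Q)*(12 + Q) = -8*2*Q*(12 + Q) = -16*Q*(12 + Q))
m(s) = 3 + s*(6 + s) (m(s) = 3 + (6 + s)*s = 3 + s*(6 + s))
-m(137 + M(y)) = -(3 + (137 - 16*(-20)*(12 - 20))² + 6*(137 - 16*(-20)*(12 - 20))) = -(3 + (137 - 16*(-20)*(-8))² + 6*(137 - 16*(-20)*(-8))) = -(3 + (137 - 2560)² + 6*(137 - 2560)) = -(3 + (-2423)² + 6*(-2423)) = -(3 + 5870929 - 14538) = -1*5856394 = -5856394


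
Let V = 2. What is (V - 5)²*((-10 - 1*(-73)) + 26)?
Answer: 801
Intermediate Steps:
(V - 5)²*((-10 - 1*(-73)) + 26) = (2 - 5)²*((-10 - 1*(-73)) + 26) = (-3)²*((-10 + 73) + 26) = 9*(63 + 26) = 9*89 = 801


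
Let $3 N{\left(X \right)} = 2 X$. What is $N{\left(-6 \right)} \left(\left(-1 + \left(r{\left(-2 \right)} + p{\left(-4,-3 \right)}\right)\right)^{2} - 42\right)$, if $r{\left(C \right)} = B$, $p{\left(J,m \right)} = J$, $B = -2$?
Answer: $-28$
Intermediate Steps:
$r{\left(C \right)} = -2$
$N{\left(X \right)} = \frac{2 X}{3}$
$N{\left(-6 \right)} \left(\left(-1 + \left(r{\left(-2 \right)} + p{\left(-4,-3 \right)}\right)\right)^{2} - 42\right) = \frac{2}{3} \left(-6\right) \left(\left(-1 - 6\right)^{2} - 42\right) = - 4 \left(\left(-1 - 6\right)^{2} - 42\right) = - 4 \left(\left(-7\right)^{2} - 42\right) = - 4 \left(49 - 42\right) = \left(-4\right) 7 = -28$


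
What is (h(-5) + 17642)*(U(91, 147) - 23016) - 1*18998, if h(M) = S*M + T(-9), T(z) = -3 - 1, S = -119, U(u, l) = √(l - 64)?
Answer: -419669726 + 18233*√83 ≈ -4.1950e+8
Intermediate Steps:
U(u, l) = √(-64 + l)
T(z) = -4
h(M) = -4 - 119*M (h(M) = -119*M - 4 = -4 - 119*M)
(h(-5) + 17642)*(U(91, 147) - 23016) - 1*18998 = ((-4 - 119*(-5)) + 17642)*(√(-64 + 147) - 23016) - 1*18998 = ((-4 + 595) + 17642)*(√83 - 23016) - 18998 = (591 + 17642)*(-23016 + √83) - 18998 = 18233*(-23016 + √83) - 18998 = (-419650728 + 18233*√83) - 18998 = -419669726 + 18233*√83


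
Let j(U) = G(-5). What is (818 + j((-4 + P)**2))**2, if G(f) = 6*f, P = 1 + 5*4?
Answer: 620944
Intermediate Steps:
P = 21 (P = 1 + 20 = 21)
j(U) = -30 (j(U) = 6*(-5) = -30)
(818 + j((-4 + P)**2))**2 = (818 - 30)**2 = 788**2 = 620944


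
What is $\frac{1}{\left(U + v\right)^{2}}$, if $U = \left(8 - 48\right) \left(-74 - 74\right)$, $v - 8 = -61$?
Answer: $\frac{1}{34421689} \approx 2.9051 \cdot 10^{-8}$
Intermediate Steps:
$v = -53$ ($v = 8 - 61 = -53$)
$U = 5920$ ($U = \left(-40\right) \left(-148\right) = 5920$)
$\frac{1}{\left(U + v\right)^{2}} = \frac{1}{\left(5920 - 53\right)^{2}} = \frac{1}{5867^{2}} = \frac{1}{34421689}$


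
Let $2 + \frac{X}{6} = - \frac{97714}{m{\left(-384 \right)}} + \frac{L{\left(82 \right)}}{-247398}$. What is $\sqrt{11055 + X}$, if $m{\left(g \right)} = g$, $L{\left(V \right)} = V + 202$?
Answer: $\frac{\sqrt{1367720397599666}}{329864} \approx 112.11$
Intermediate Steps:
$L{\left(V \right)} = 202 + V$
$X = \frac{1998678121}{1319456}$ ($X = -12 + 6 \left(- \frac{97714}{-384} + \frac{202 + 82}{-247398}\right) = -12 + 6 \left(\left(-97714\right) \left(- \frac{1}{384}\right) + 284 \left(- \frac{1}{247398}\right)\right) = -12 + 6 \left(\frac{48857}{192} - \frac{142}{123699}\right) = -12 + 6 \cdot \frac{2014511593}{7916736} = -12 + \frac{2014511593}{1319456} = \frac{1998678121}{1319456} \approx 1514.8$)
$\sqrt{11055 + X} = \sqrt{11055 + \frac{1998678121}{1319456}} = \sqrt{\frac{16585264201}{1319456}} = \frac{\sqrt{1367720397599666}}{329864}$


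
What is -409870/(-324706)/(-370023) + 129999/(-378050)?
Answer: -7809682136802631/22711105794187950 ≈ -0.34387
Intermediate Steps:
-409870/(-324706)/(-370023) + 129999/(-378050) = -409870*(-1/324706)*(-1/370023) + 129999*(-1/378050) = (204935/162353)*(-1/370023) - 129999/378050 = -204935/60074344119 - 129999/378050 = -7809682136802631/22711105794187950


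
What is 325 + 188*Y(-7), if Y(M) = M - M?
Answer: 325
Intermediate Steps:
Y(M) = 0
325 + 188*Y(-7) = 325 + 188*0 = 325 + 0 = 325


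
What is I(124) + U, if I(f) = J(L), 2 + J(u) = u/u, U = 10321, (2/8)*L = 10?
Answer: 10320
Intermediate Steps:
L = 40 (L = 4*10 = 40)
J(u) = -1 (J(u) = -2 + u/u = -2 + 1 = -1)
I(f) = -1
I(124) + U = -1 + 10321 = 10320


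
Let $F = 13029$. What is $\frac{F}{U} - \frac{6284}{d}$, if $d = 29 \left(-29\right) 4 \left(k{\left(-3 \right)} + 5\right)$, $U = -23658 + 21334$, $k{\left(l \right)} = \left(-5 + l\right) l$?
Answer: $- \frac{314113277}{56680036} \approx -5.5419$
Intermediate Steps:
$k{\left(l \right)} = l \left(-5 + l\right)$
$U = -2324$
$d = -97556$ ($d = 29 \left(-29\right) 4 \left(- 3 \left(-5 - 3\right) + 5\right) = - 841 \cdot 4 \left(\left(-3\right) \left(-8\right) + 5\right) = - 841 \cdot 4 \left(24 + 5\right) = - 841 \cdot 4 \cdot 29 = \left(-841\right) 116 = -97556$)
$\frac{F}{U} - \frac{6284}{d} = \frac{13029}{-2324} - \frac{6284}{-97556} = 13029 \left(- \frac{1}{2324}\right) - - \frac{1571}{24389} = - \frac{13029}{2324} + \frac{1571}{24389} = - \frac{314113277}{56680036}$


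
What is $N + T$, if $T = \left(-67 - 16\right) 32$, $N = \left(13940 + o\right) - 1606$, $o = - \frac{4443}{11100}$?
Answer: $\frac{35807119}{3700} \approx 9677.6$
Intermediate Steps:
$o = - \frac{1481}{3700}$ ($o = \left(-4443\right) \frac{1}{11100} = - \frac{1481}{3700} \approx -0.40027$)
$N = \frac{45634319}{3700}$ ($N = \left(13940 - \frac{1481}{3700}\right) - 1606 = \frac{51576519}{3700} - 1606 = \frac{45634319}{3700} \approx 12334.0$)
$T = -2656$ ($T = \left(-83\right) 32 = -2656$)
$N + T = \frac{45634319}{3700} - 2656 = \frac{35807119}{3700}$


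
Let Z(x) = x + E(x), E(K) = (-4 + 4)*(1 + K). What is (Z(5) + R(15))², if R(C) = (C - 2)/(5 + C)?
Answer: 12769/400 ≈ 31.922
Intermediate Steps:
E(K) = 0 (E(K) = 0*(1 + K) = 0)
R(C) = (-2 + C)/(5 + C)
Z(x) = x (Z(x) = x + 0 = x)
(Z(5) + R(15))² = (5 + (-2 + 15)/(5 + 15))² = (5 + 13/20)² = (113/20)² = 12769/400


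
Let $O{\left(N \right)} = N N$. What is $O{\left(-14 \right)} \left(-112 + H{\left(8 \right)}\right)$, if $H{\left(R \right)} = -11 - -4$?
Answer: $-23324$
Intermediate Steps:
$H{\left(R \right)} = -7$ ($H{\left(R \right)} = -11 + 4 = -7$)
$O{\left(N \right)} = N^{2}$
$O{\left(-14 \right)} \left(-112 + H{\left(8 \right)}\right) = \left(-14\right)^{2} \left(-112 - 7\right) = 196 \left(-119\right) = -23324$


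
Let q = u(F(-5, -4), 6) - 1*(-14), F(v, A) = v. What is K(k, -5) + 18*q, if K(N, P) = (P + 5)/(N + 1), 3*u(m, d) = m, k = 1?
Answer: 222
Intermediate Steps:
u(m, d) = m/3
K(N, P) = (5 + P)/(1 + N)
q = 37/3 (q = (⅓)*(-5) - 1*(-14) = -5/3 + 14 = 37/3 ≈ 12.333)
K(k, -5) + 18*q = (5 - 5)/(1 + 1) + 18*(37/3) = 0/2 + 222 = (½)*0 + 222 = 0 + 222 = 222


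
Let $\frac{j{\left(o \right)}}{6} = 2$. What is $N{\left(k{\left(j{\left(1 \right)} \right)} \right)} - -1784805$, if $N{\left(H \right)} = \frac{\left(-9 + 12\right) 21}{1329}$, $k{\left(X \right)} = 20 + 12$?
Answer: $\frac{790668636}{443} \approx 1.7848 \cdot 10^{6}$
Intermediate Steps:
$j{\left(o \right)} = 12$ ($j{\left(o \right)} = 6 \cdot 2 = 12$)
$k{\left(X \right)} = 32$
$N{\left(H \right)} = \frac{21}{443}$ ($N{\left(H \right)} = 3 \cdot 21 \cdot \frac{1}{1329} = 63 \cdot \frac{1}{1329} = \frac{21}{443}$)
$N{\left(k{\left(j{\left(1 \right)} \right)} \right)} - -1784805 = \frac{21}{443} - -1784805 = \frac{21}{443} + 1784805 = \frac{790668636}{443}$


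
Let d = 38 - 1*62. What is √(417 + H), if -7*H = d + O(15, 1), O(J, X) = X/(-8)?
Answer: √329630/28 ≈ 20.505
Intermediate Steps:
O(J, X) = -X/8 (O(J, X) = X*(-⅛) = -X/8)
d = -24 (d = 38 - 62 = -24)
H = 193/56 (H = -(-24 - ⅛*1)/7 = -(-24 - ⅛)/7 = -⅐*(-193/8) = 193/56 ≈ 3.4464)
√(417 + H) = √(417 + 193/56) = √(23545/56) = √329630/28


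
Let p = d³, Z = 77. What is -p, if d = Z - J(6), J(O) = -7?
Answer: -592704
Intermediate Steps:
d = 84 (d = 77 - 1*(-7) = 77 + 7 = 84)
p = 592704 (p = 84³ = 592704)
-p = -1*592704 = -592704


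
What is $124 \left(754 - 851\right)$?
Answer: $-12028$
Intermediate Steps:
$124 \left(754 - 851\right) = 124 \left(-97\right) = -12028$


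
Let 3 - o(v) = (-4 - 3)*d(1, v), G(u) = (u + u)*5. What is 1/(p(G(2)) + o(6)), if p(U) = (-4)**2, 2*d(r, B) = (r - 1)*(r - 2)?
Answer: 1/19 ≈ 0.052632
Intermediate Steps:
G(u) = 10*u (G(u) = (2*u)*5 = 10*u)
d(r, B) = (-1 + r)*(-2 + r)/2 (d(r, B) = ((r - 1)*(r - 2))/2 = ((-1 + r)*(-2 + r))/2 = (-1 + r)*(-2 + r)/2)
p(U) = 16
o(v) = 3 (o(v) = 3 - (-4 - 3)*(1 + (1/2)*1**2 - 3/2*1) = 3 - (-7)*(1 + (1/2)*1 - 3/2) = 3 - (-7)*(1 + 1/2 - 3/2) = 3 - (-7)*0 = 3 - 1*0 = 3 + 0 = 3)
1/(p(G(2)) + o(6)) = 1/(16 + 3) = 1/19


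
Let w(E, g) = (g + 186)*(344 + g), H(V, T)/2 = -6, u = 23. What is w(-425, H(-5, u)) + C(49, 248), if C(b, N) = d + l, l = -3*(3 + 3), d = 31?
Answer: 57781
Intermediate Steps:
H(V, T) = -12 (H(V, T) = 2*(-6) = -12)
l = -18 (l = -3*6 = -18)
C(b, N) = 13 (C(b, N) = 31 - 18 = 13)
w(E, g) = (186 + g)*(344 + g)
w(-425, H(-5, u)) + C(49, 248) = (63984 + (-12)² + 530*(-12)) + 13 = (63984 + 144 - 6360) + 13 = 57768 + 13 = 57781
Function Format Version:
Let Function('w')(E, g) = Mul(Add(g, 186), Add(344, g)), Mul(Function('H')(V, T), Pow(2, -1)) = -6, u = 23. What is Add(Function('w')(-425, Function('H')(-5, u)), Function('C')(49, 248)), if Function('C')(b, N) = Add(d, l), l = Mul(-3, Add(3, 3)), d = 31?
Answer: 57781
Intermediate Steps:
Function('H')(V, T) = -12 (Function('H')(V, T) = Mul(2, -6) = -12)
l = -18 (l = Mul(-3, 6) = -18)
Function('C')(b, N) = 13 (Function('C')(b, N) = Add(31, -18) = 13)
Function('w')(E, g) = Mul(Add(186, g), Add(344, g))
Add(Function('w')(-425, Function('H')(-5, u)), Function('C')(49, 248)) = Add(Add(63984, Pow(-12, 2), Mul(530, -12)), 13) = Add(Add(63984, 144, -6360), 13) = Add(57768, 13) = 57781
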